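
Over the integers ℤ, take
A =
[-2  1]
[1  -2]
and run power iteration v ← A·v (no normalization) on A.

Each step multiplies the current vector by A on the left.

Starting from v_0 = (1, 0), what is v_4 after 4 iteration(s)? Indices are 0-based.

v_4 = (41, -40)

v_0 = (1, 0).
v_1 = A·v_0 = (-2, 1).
v_2 = A·v_1 = (5, -4).
v_3 = A·v_2 = (-14, 13).
v_4 = A·v_3 = (41, -40).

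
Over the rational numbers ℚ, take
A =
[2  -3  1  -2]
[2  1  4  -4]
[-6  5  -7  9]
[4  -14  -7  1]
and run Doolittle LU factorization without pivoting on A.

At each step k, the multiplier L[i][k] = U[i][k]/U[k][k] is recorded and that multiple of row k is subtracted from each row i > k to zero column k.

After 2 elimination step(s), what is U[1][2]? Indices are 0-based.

U[1][2] = 3

Step 1: pivot at (0,0) is 2.
  row1 ← row1 − (1)·row0  ⇒  L[1][0]=1, U row1=(0, 4, 3, -2)
  row2 ← row2 − (-3)·row0  ⇒  L[2][0]=-3, U row2=(0, -4, -4, 3)
  row3 ← row3 − (2)·row0  ⇒  L[3][0]=2, U row3=(0, -8, -9, 5)
Step 2: pivot at (1,1) is 4.
  row2 ← row2 − (-1)·row1  ⇒  L[2][1]=-1, U row2=(0, 0, -1, 1)
  row3 ← row3 − (-2)·row1  ⇒  L[3][1]=-2, U row3=(0, 0, -3, 1)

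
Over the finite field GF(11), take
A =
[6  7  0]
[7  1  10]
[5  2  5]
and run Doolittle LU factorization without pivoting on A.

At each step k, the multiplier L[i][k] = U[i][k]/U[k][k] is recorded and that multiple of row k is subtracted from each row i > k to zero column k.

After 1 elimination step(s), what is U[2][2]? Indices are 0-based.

[col 0] pivot 6
  R1 -= 3*R0 → (0, 2, 10)  (L[1][0] := 3)
  R2 -= 10*R0 → (0, 9, 5)  (L[2][0] := 10)

U[2][2] = 5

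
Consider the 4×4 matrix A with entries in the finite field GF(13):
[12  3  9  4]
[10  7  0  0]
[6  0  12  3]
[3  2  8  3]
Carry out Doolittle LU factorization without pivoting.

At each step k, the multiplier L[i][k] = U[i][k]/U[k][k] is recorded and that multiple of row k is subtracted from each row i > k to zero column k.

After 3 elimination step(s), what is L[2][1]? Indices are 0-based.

[col 0] pivot 12
  R1 -= 3*R0 → (0, 11, 12, 1)  (L[1][0] := 3)
  R2 -= 7*R0 → (0, 5, 1, 1)  (L[2][0] := 7)
  R3 -= 10*R0 → (0, 11, 9, 2)  (L[3][0] := 10)
[col 1] pivot 11
  R2 -= 4*R1 → (0, 0, 5, 10)  (L[2][1] := 4)
  R3 -= 1*R1 → (0, 0, 10, 1)  (L[3][1] := 1)
[col 2] pivot 5
  R3 -= 2*R2 → (0, 0, 0, 7)  (L[3][2] := 2)

L[2][1] = 4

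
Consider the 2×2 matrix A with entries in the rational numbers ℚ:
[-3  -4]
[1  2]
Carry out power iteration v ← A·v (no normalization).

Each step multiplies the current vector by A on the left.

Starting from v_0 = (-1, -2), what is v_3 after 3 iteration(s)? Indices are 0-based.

v_0 = (-1, -2).
v_1 = A·v_0 = (11, -5).
v_2 = A·v_1 = (-13, 1).
v_3 = A·v_2 = (35, -11).

v_3 = (35, -11)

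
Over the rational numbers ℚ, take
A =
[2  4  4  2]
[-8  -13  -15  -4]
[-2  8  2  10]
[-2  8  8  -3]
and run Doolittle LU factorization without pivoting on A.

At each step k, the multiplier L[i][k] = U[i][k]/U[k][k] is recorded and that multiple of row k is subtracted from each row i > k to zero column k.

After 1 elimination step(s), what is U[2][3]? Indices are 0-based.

Step 1: pivot at (0,0) is 2.
  row1 ← row1 − (-4)·row0  ⇒  L[1][0]=-4, U row1=(0, 3, 1, 4)
  row2 ← row2 − (-1)·row0  ⇒  L[2][0]=-1, U row2=(0, 12, 6, 12)
  row3 ← row3 − (-1)·row0  ⇒  L[3][0]=-1, U row3=(0, 12, 12, -1)

U[2][3] = 12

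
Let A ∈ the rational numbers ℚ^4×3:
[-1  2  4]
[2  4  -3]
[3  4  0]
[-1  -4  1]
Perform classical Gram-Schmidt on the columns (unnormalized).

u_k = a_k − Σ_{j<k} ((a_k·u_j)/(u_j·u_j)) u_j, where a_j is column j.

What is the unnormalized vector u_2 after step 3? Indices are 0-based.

u_2 = (68/37, -73/37, 175/74, 97/74)

Step 1: u_0 = a_0 = (-1, 2, 3, -1).
Step 2: u_1 = a_1 − (22/15)·u_0 = (52/15, 16/15, -2/5, -38/15).
Step 3: u_2 = a_2 − (-11/15)·u_0 − (61/148)·u_1 = (68/37, -73/37, 175/74, 97/74).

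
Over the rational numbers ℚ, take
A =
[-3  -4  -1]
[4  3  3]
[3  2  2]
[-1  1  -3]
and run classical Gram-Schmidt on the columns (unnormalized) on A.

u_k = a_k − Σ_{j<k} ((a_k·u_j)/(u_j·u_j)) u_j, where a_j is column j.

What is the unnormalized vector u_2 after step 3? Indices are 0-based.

Step 1: u_0 = a_0 = (-3, 4, 3, -1).
Step 2: u_1 = a_1 − (29/35)·u_0 = (-53/35, -11/35, -17/35, 64/35).
Step 3: u_2 = a_2 − (24/35)·u_0 − (-206/209)·u_1 = (-91/209, -1/19, -112/209, -107/209).

u_2 = (-91/209, -1/19, -112/209, -107/209)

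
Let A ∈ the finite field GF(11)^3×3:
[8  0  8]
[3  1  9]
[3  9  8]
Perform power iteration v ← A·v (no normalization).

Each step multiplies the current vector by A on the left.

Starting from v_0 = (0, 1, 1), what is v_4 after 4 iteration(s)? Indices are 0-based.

v_0 = (0, 1, 1).
v_1 = A·v_0 = (8, 10, 6).
v_2 = A·v_1 = (2, 0, 8).
v_3 = A·v_2 = (3, 1, 4).
v_4 = A·v_3 = (1, 2, 6).

v_4 = (1, 2, 6)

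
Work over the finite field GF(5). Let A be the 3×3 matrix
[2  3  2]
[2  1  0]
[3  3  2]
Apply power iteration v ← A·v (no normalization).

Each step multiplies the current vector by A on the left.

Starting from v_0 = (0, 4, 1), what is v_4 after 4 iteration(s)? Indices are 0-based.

v_0 = (0, 4, 1).
v_1 = A·v_0 = (4, 4, 4).
v_2 = A·v_1 = (3, 2, 2).
v_3 = A·v_2 = (1, 3, 4).
v_4 = A·v_3 = (4, 0, 0).

v_4 = (4, 0, 0)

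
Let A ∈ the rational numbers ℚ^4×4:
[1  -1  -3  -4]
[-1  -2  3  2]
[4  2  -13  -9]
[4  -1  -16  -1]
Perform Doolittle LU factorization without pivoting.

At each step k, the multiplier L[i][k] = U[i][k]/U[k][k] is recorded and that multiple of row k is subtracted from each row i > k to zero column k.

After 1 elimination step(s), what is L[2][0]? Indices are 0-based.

L[2][0] = 4

[col 0] pivot 1
  R1 -= -1*R0 → (0, -3, 0, -2)  (L[1][0] := -1)
  R2 -= 4*R0 → (0, 6, -1, 7)  (L[2][0] := 4)
  R3 -= 4*R0 → (0, 3, -4, 15)  (L[3][0] := 4)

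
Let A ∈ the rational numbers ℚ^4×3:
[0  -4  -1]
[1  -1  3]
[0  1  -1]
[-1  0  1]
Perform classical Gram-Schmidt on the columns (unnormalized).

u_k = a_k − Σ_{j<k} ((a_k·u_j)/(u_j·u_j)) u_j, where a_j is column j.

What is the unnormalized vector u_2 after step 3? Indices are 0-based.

Step 1: u_0 = a_0 = (0, 1, 0, -1).
Step 2: u_1 = a_1 − (-1/2)·u_0 = (-4, -1/2, 1, -1/2).
Step 3: u_2 = a_2 − (1)·u_0 − (2/35)·u_1 = (-27/35, 71/35, -37/35, 71/35).

u_2 = (-27/35, 71/35, -37/35, 71/35)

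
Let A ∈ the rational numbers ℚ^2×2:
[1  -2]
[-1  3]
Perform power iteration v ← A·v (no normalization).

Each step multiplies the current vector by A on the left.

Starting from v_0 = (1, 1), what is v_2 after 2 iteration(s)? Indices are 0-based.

v_0 = (1, 1).
v_1 = A·v_0 = (-1, 2).
v_2 = A·v_1 = (-5, 7).

v_2 = (-5, 7)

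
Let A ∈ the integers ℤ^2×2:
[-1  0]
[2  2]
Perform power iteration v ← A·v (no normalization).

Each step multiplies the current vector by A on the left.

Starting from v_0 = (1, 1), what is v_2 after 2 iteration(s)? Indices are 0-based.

v_0 = (1, 1).
v_1 = A·v_0 = (-1, 4).
v_2 = A·v_1 = (1, 6).

v_2 = (1, 6)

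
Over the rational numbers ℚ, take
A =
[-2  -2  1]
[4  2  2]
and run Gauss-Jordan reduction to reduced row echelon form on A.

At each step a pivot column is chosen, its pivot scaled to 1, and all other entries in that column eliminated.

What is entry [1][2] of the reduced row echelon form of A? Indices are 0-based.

[1] R0 /= -2  ⇒  (1, 1, -1/2)
     R1 -= 4·R0  ⇒  (0, -2, 4)
[2] R1 /= -2  ⇒  (0, 1, -2)
     R0 -= 1·R1  ⇒  (1, 0, 3/2)

M[1][2] = -2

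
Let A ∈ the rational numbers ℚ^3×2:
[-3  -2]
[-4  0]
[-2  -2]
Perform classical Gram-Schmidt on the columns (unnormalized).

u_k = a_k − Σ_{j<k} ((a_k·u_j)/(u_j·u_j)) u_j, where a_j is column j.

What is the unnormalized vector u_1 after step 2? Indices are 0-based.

Step 1: u_0 = a_0 = (-3, -4, -2).
Step 2: u_1 = a_1 − (10/29)·u_0 = (-28/29, 40/29, -38/29).

u_1 = (-28/29, 40/29, -38/29)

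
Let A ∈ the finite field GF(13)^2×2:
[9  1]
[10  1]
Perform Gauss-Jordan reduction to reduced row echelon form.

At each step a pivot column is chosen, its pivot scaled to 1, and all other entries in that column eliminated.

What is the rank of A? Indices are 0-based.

[1] R0 /= 9  ⇒  (1, 3)
     R1 -= 10·R0  ⇒  (0, 10)
[2] R1 /= 10  ⇒  (0, 1)
     R0 -= 3·R1  ⇒  (1, 0)

rank = 2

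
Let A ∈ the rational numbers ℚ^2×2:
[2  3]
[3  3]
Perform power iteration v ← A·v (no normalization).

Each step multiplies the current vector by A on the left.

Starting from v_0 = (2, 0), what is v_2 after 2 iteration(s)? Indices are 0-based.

v_2 = (26, 30)

v_0 = (2, 0).
v_1 = A·v_0 = (4, 6).
v_2 = A·v_1 = (26, 30).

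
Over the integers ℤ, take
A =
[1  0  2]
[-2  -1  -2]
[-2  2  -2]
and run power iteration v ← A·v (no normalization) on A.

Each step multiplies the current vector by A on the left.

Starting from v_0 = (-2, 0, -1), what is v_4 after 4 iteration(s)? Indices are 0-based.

v_4 = (-80, 78, 12)

v_0 = (-2, 0, -1).
v_1 = A·v_0 = (-4, 6, 6).
v_2 = A·v_1 = (8, -10, 8).
v_3 = A·v_2 = (24, -22, -52).
v_4 = A·v_3 = (-80, 78, 12).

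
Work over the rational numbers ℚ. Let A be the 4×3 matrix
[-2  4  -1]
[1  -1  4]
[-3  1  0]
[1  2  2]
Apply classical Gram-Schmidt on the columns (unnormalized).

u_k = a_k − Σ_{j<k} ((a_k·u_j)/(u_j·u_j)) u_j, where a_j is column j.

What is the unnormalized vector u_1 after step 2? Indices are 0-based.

u_1 = (8/3, -1/3, -1, 8/3)

Step 1: u_0 = a_0 = (-2, 1, -3, 1).
Step 2: u_1 = a_1 − (-2/3)·u_0 = (8/3, -1/3, -1, 8/3).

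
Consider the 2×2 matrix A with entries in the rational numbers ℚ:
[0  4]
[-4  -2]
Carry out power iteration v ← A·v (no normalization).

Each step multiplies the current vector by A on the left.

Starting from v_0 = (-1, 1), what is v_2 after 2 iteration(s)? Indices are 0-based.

v_2 = (8, -20)

v_0 = (-1, 1).
v_1 = A·v_0 = (4, 2).
v_2 = A·v_1 = (8, -20).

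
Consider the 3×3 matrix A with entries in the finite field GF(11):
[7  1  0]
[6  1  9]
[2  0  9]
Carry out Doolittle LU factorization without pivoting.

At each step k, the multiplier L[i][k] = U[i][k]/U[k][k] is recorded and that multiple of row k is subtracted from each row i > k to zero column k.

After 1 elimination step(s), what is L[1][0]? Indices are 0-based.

L[1][0] = 4

Step 1: pivot at (0,0) is 7.
  row1 ← row1 − (4)·row0  ⇒  L[1][0]=4, U row1=(0, 8, 9)
  row2 ← row2 − (5)·row0  ⇒  L[2][0]=5, U row2=(0, 6, 9)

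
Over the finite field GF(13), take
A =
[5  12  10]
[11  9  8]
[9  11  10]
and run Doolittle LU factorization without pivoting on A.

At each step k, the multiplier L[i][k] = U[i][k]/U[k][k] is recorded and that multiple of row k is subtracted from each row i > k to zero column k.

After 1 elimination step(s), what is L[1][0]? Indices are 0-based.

k=0: U[0][0]=5
  eliminate (1,0): mult=10, new row 1: (0, 6, 12); set L[1][0]=10
  eliminate (2,0): mult=7, new row 2: (0, 5, 5); set L[2][0]=7

L[1][0] = 10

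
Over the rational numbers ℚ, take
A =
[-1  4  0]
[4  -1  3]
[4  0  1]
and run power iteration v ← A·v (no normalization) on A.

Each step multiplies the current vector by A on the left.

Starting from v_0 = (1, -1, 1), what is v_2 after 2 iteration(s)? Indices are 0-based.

v_0 = (1, -1, 1).
v_1 = A·v_0 = (-5, 8, 5).
v_2 = A·v_1 = (37, -13, -15).

v_2 = (37, -13, -15)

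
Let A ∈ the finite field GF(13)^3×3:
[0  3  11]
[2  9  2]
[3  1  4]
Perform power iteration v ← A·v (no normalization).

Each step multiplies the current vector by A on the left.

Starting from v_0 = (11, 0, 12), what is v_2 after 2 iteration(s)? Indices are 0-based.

v_2 = (2, 8, 12)

v_0 = (11, 0, 12).
v_1 = A·v_0 = (2, 7, 3).
v_2 = A·v_1 = (2, 8, 12).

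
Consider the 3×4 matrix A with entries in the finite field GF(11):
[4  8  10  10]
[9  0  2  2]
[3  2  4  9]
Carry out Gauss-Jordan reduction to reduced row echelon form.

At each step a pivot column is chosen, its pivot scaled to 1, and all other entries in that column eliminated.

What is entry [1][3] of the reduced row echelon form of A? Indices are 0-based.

M[1][3] = 3

[1] R0 /= 4  ⇒  (1, 2, 8, 8)
     R1 -= 9·R0  ⇒  (0, 4, 7, 7)
     R2 -= 3·R0  ⇒  (0, 7, 2, 7)
[2] R1 /= 4  ⇒  (0, 1, 10, 10)
     R0 -= 2·R1  ⇒  (1, 0, 10, 10)
     R2 -= 7·R1  ⇒  (0, 0, 9, 3)
[3] R2 /= 9  ⇒  (0, 0, 1, 4)
     R0 -= 10·R2  ⇒  (1, 0, 0, 3)
     R1 -= 10·R2  ⇒  (0, 1, 0, 3)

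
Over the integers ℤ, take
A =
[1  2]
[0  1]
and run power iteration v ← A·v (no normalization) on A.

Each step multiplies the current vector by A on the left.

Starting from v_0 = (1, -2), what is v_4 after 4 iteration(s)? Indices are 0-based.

v_0 = (1, -2).
v_1 = A·v_0 = (-3, -2).
v_2 = A·v_1 = (-7, -2).
v_3 = A·v_2 = (-11, -2).
v_4 = A·v_3 = (-15, -2).

v_4 = (-15, -2)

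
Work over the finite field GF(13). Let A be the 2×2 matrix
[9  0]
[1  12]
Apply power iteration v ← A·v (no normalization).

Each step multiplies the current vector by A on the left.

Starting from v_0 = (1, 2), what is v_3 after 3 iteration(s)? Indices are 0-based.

v_3 = (1, 6)

v_0 = (1, 2).
v_1 = A·v_0 = (9, 12).
v_2 = A·v_1 = (3, 10).
v_3 = A·v_2 = (1, 6).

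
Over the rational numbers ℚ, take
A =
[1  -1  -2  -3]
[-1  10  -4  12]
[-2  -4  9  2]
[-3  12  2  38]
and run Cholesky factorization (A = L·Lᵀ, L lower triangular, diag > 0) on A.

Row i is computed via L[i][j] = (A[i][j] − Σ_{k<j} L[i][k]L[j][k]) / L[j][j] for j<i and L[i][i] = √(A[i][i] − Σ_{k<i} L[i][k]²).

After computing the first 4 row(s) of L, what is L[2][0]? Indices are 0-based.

Step 1: L[0][0] = √(1) = 1.
  L[1][0] = (-1) / L[0][0] = -1.
Step 2: L[1][1] = √(9) = 3.
  L[2][0] = (-2) / L[0][0] = -2.
  L[2][1] = (-6) / L[1][1] = -2.
Step 3: L[2][2] = √(1) = 1.
  L[3][0] = (-3) / L[0][0] = -3.
  L[3][1] = (9) / L[1][1] = 3.
  L[3][2] = (2) / L[2][2] = 2.
Step 4: L[3][3] = √(16) = 4.

L[2][0] = -2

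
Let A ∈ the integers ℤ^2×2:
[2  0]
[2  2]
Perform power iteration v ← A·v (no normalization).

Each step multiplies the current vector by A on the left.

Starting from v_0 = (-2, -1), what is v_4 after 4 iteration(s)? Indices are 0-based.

v_0 = (-2, -1).
v_1 = A·v_0 = (-4, -6).
v_2 = A·v_1 = (-8, -20).
v_3 = A·v_2 = (-16, -56).
v_4 = A·v_3 = (-32, -144).

v_4 = (-32, -144)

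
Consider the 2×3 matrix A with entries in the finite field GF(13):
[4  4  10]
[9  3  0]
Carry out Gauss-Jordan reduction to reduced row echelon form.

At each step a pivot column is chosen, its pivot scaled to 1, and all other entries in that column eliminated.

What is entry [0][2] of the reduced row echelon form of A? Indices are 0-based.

[1] R0 /= 4  ⇒  (1, 1, 9)
     R1 -= 9·R0  ⇒  (0, 7, 10)
[2] R1 /= 7  ⇒  (0, 1, 7)
     R0 -= 1·R1  ⇒  (1, 0, 2)

M[0][2] = 2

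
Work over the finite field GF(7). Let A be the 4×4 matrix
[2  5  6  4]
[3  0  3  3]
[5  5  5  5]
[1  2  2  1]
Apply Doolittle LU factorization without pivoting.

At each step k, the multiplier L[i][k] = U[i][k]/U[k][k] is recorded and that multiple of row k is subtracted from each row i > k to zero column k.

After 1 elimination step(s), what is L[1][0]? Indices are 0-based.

L[1][0] = 5

k=0: U[0][0]=2
  eliminate (1,0): mult=5, new row 1: (0, 3, 1, 4); set L[1][0]=5
  eliminate (2,0): mult=6, new row 2: (0, 3, 4, 2); set L[2][0]=6
  eliminate (3,0): mult=4, new row 3: (0, 3, 6, 6); set L[3][0]=4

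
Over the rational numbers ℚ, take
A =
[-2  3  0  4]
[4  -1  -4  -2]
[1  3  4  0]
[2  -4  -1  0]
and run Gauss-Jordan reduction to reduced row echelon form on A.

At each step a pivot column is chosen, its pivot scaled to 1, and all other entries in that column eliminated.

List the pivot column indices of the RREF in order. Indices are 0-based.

pivot columns: 0, 1, 2, 3

step 1: normalize row 0 (÷-2) = (1, -3/2, 0, -2)
  row 1: subtract 4×row0 = (0, 5, -4, 6)
  row 2: subtract 1×row0 = (0, 9/2, 4, 2)
  row 3: subtract 2×row0 = (0, -1, -1, 4)
step 2: normalize row 1 (÷5) = (0, 1, -4/5, 6/5)
  row 0: subtract -3/2×row1 = (1, 0, -6/5, -1/5)
  row 2: subtract 9/2×row1 = (0, 0, 38/5, -17/5)
  row 3: subtract -1×row1 = (0, 0, -9/5, 26/5)
step 3: normalize row 2 (÷38/5) = (0, 0, 1, -17/38)
  row 0: subtract -6/5×row2 = (1, 0, 0, -14/19)
  row 1: subtract -4/5×row2 = (0, 1, 0, 16/19)
  row 3: subtract -9/5×row2 = (0, 0, 0, 167/38)
step 4: normalize row 3 (÷167/38) = (0, 0, 0, 1)
  row 0: subtract -14/19×row3 = (1, 0, 0, 0)
  row 1: subtract 16/19×row3 = (0, 1, 0, 0)
  row 2: subtract -17/38×row3 = (0, 0, 1, 0)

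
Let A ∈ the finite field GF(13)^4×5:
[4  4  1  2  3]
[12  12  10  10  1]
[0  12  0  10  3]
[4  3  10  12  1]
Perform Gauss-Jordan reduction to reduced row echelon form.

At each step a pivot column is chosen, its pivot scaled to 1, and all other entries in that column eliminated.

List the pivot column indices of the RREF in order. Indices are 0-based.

pivot(0,0)=4: scale R0 → (1, 1, 10, 7, 4)
  clear (1,0): R1 −= (12)R0 → (0, 0, 7, 4, 5)
  clear (3,0): R3 −= (4)R0 → (0, 12, 9, 10, 11)
pivot(1,1): swap R1↔R2
pivot(1,1)=12: scale R1 → (0, 1, 0, 3, 10)
  clear (0,1): R0 −= (1)R1 → (1, 0, 10, 4, 7)
  clear (3,1): R3 −= (12)R1 → (0, 0, 9, 0, 8)
pivot(2,2)=7: scale R2 → (0, 0, 1, 8, 10)
  clear (0,2): R0 −= (10)R2 → (1, 0, 0, 2, 11)
  clear (3,2): R3 −= (9)R2 → (0, 0, 0, 6, 9)
pivot(3,3)=6: scale R3 → (0, 0, 0, 1, 8)
  clear (0,3): R0 −= (2)R3 → (1, 0, 0, 0, 8)
  clear (1,3): R1 −= (3)R3 → (0, 1, 0, 0, 12)
  clear (2,3): R2 −= (8)R3 → (0, 0, 1, 0, 11)

pivot columns: 0, 1, 2, 3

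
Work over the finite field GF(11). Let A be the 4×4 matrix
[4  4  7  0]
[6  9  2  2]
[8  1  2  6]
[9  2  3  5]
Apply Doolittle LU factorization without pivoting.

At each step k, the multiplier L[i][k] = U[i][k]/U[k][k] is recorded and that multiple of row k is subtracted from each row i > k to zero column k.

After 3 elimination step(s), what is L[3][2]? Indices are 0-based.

L[3][2] = 9

k=0: U[0][0]=4
  eliminate (1,0): mult=7, new row 1: (0, 3, 8, 2); set L[1][0]=7
  eliminate (2,0): mult=2, new row 2: (0, 4, 10, 6); set L[2][0]=2
  eliminate (3,0): mult=5, new row 3: (0, 4, 1, 5); set L[3][0]=5
k=1: U[1][1]=3
  eliminate (2,1): mult=5, new row 2: (0, 0, 3, 7); set L[2][1]=5
  eliminate (3,1): mult=5, new row 3: (0, 0, 5, 6); set L[3][1]=5
k=2: U[2][2]=3
  eliminate (3,2): mult=9, new row 3: (0, 0, 0, 9); set L[3][2]=9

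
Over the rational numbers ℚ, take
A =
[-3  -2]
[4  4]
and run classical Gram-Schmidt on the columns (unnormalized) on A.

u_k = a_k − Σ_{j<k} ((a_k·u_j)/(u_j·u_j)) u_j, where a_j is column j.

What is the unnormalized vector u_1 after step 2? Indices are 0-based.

u_1 = (16/25, 12/25)

Step 1: u_0 = a_0 = (-3, 4).
Step 2: u_1 = a_1 − (22/25)·u_0 = (16/25, 12/25).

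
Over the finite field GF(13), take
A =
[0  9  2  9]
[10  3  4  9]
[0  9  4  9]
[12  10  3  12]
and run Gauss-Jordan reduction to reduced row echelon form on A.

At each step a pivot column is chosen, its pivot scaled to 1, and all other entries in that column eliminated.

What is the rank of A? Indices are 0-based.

rank = 3

[1] R0 <-> R1
[1] R0 /= 10  ⇒  (1, 12, 3, 10)
     R3 -= 12·R0  ⇒  (0, 9, 6, 9)
[2] R1 /= 9  ⇒  (0, 1, 6, 1)
     R0 -= 12·R1  ⇒  (1, 0, 9, 11)
     R2 -= 9·R1  ⇒  (0, 0, 2, 0)
     R3 -= 9·R1  ⇒  (0, 0, 4, 0)
[3] R2 /= 2  ⇒  (0, 0, 1, 0)
     R0 -= 9·R2  ⇒  (1, 0, 0, 11)
     R1 -= 6·R2  ⇒  (0, 1, 0, 1)
     R3 -= 4·R2  ⇒  (0, 0, 0, 0)
column 3 empty below row 3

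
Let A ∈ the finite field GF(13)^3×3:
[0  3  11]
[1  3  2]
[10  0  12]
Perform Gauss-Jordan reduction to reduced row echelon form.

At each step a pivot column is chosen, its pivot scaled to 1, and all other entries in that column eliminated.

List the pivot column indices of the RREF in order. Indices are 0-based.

step 1: exchange rows 0,1
step 1: normalize row 0 (÷1) = (1, 3, 2)
  row 2: subtract 10×row0 = (0, 9, 5)
step 2: normalize row 1 (÷3) = (0, 1, 8)
  row 0: subtract 3×row1 = (1, 0, 4)
  row 2: subtract 9×row1 = (0, 0, 11)
step 3: normalize row 2 (÷11) = (0, 0, 1)
  row 0: subtract 4×row2 = (1, 0, 0)
  row 1: subtract 8×row2 = (0, 1, 0)

pivot columns: 0, 1, 2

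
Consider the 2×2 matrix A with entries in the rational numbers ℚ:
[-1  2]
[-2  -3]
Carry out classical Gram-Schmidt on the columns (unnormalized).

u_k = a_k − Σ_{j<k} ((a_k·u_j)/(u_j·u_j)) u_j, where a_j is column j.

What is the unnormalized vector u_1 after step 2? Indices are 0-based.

Step 1: u_0 = a_0 = (-1, -2).
Step 2: u_1 = a_1 − (4/5)·u_0 = (14/5, -7/5).

u_1 = (14/5, -7/5)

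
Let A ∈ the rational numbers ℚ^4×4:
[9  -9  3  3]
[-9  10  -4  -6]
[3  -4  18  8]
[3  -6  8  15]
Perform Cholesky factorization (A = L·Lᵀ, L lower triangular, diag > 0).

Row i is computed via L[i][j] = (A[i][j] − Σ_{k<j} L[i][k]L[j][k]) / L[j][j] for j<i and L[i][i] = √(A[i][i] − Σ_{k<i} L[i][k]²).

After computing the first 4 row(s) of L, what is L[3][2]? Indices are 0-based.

Step 1: L[0][0] = √(9) = 3.
  L[1][0] = (-9) / L[0][0] = -3.
Step 2: L[1][1] = √(1) = 1.
  L[2][0] = (3) / L[0][0] = 1.
  L[2][1] = (-1) / L[1][1] = -1.
Step 3: L[2][2] = √(16) = 4.
  L[3][0] = (3) / L[0][0] = 1.
  L[3][1] = (-3) / L[1][1] = -3.
  L[3][2] = (4) / L[2][2] = 1.
Step 4: L[3][3] = √(4) = 2.

L[3][2] = 1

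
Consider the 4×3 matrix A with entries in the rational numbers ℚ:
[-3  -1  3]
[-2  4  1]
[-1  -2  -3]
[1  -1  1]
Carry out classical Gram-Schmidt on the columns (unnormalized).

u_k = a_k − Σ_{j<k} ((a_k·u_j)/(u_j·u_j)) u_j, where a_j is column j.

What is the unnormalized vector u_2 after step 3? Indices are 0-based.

u_2 = (307/157, -97/157, -474/157, 253/157)

Step 1: u_0 = a_0 = (-3, -2, -1, 1).
Step 2: u_1 = a_1 − (-4/15)·u_0 = (-9/5, 52/15, -34/15, -11/15).
Step 3: u_2 = a_2 − (-7/15)·u_0 − (31/157)·u_1 = (307/157, -97/157, -474/157, 253/157).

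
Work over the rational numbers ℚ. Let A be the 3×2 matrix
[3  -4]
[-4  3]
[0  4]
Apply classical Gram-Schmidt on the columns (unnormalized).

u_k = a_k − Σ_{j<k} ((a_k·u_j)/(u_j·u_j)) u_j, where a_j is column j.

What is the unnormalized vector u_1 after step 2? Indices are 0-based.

u_1 = (-28/25, -21/25, 4)

Step 1: u_0 = a_0 = (3, -4, 0).
Step 2: u_1 = a_1 − (-24/25)·u_0 = (-28/25, -21/25, 4).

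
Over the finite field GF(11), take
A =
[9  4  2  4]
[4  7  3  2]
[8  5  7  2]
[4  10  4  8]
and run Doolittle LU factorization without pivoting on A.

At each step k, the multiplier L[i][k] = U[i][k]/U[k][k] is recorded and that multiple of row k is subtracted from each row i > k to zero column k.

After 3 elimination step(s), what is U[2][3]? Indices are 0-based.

Step 1: pivot at (0,0) is 9.
  row1 ← row1 − (9)·row0  ⇒  L[1][0]=9, U row1=(0, 4, 7, 10)
  row2 ← row2 − (7)·row0  ⇒  L[2][0]=7, U row2=(0, 10, 4, 7)
  row3 ← row3 − (9)·row0  ⇒  L[3][0]=9, U row3=(0, 7, 8, 5)
Step 2: pivot at (1,1) is 4.
  row2 ← row2 − (8)·row1  ⇒  L[2][1]=8, U row2=(0, 0, 3, 4)
  row3 ← row3 − (10)·row1  ⇒  L[3][1]=10, U row3=(0, 0, 4, 4)
Step 3: pivot at (2,2) is 3.
  row3 ← row3 − (5)·row2  ⇒  L[3][2]=5, U row3=(0, 0, 0, 6)

U[2][3] = 4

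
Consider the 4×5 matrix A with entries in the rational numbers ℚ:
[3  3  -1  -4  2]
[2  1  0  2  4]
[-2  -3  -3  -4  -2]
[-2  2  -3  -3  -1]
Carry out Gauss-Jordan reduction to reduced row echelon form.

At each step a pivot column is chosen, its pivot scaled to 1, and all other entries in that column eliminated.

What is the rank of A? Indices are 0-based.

rank = 4

step 1: normalize row 0 (÷3) = (1, 1, -1/3, -4/3, 2/3)
  row 1: subtract 2×row0 = (0, -1, 2/3, 14/3, 8/3)
  row 2: subtract -2×row0 = (0, -1, -11/3, -20/3, -2/3)
  row 3: subtract -2×row0 = (0, 4, -11/3, -17/3, 1/3)
step 2: normalize row 1 (÷-1) = (0, 1, -2/3, -14/3, -8/3)
  row 0: subtract 1×row1 = (1, 0, 1/3, 10/3, 10/3)
  row 2: subtract -1×row1 = (0, 0, -13/3, -34/3, -10/3)
  row 3: subtract 4×row1 = (0, 0, -1, 13, 11)
step 3: normalize row 2 (÷-13/3) = (0, 0, 1, 34/13, 10/13)
  row 0: subtract 1/3×row2 = (1, 0, 0, 32/13, 40/13)
  row 1: subtract -2/3×row2 = (0, 1, 0, -38/13, -28/13)
  row 3: subtract -1×row2 = (0, 0, 0, 203/13, 153/13)
step 4: normalize row 3 (÷203/13) = (0, 0, 0, 1, 153/203)
  row 0: subtract 32/13×row3 = (1, 0, 0, 0, 248/203)
  row 1: subtract -38/13×row3 = (0, 1, 0, 0, 10/203)
  row 2: subtract 34/13×row3 = (0, 0, 1, 0, -244/203)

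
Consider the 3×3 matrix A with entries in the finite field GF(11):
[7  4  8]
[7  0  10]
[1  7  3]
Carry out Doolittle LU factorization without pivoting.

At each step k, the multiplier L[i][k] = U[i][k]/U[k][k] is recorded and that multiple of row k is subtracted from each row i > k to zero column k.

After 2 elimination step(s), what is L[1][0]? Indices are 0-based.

[col 0] pivot 7
  R1 -= 1*R0 → (0, 7, 2)  (L[1][0] := 1)
  R2 -= 8*R0 → (0, 8, 5)  (L[2][0] := 8)
[col 1] pivot 7
  R2 -= 9*R1 → (0, 0, 9)  (L[2][1] := 9)

L[1][0] = 1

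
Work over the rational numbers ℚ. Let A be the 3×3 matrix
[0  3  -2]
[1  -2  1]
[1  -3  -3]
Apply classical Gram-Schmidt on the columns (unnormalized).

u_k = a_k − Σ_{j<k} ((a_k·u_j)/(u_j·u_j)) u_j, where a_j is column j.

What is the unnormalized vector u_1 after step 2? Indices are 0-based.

Step 1: u_0 = a_0 = (0, 1, 1).
Step 2: u_1 = a_1 − (-5/2)·u_0 = (3, 1/2, -1/2).

u_1 = (3, 1/2, -1/2)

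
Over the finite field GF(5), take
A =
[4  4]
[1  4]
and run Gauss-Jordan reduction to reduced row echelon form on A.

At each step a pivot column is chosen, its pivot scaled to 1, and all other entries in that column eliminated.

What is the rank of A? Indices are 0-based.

rank = 2

step 1: normalize row 0 (÷4) = (1, 1)
  row 1: subtract 1×row0 = (0, 3)
step 2: normalize row 1 (÷3) = (0, 1)
  row 0: subtract 1×row1 = (1, 0)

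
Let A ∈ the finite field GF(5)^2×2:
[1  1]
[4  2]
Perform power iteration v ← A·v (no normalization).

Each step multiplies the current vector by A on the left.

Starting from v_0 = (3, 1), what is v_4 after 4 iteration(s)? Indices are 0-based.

v_4 = (2, 3)

v_0 = (3, 1).
v_1 = A·v_0 = (4, 4).
v_2 = A·v_1 = (3, 4).
v_3 = A·v_2 = (2, 0).
v_4 = A·v_3 = (2, 3).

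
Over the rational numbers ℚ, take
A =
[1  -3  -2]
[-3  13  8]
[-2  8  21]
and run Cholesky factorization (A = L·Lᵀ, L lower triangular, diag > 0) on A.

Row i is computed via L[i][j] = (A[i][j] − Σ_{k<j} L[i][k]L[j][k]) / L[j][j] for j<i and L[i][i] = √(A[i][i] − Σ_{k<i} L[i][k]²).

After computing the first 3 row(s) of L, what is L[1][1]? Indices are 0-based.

Step 1: L[0][0] = √(1) = 1.
  L[1][0] = (-3) / L[0][0] = -3.
Step 2: L[1][1] = √(4) = 2.
  L[2][0] = (-2) / L[0][0] = -2.
  L[2][1] = (2) / L[1][1] = 1.
Step 3: L[2][2] = √(16) = 4.

L[1][1] = 2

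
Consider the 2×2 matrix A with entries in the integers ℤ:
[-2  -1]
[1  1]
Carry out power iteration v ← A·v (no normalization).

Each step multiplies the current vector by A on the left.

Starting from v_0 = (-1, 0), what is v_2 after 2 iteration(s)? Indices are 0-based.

v_2 = (-3, 1)

v_0 = (-1, 0).
v_1 = A·v_0 = (2, -1).
v_2 = A·v_1 = (-3, 1).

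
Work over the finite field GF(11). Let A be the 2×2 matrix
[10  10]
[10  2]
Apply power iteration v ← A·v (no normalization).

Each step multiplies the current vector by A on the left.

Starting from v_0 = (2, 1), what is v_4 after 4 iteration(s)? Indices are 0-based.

v_0 = (2, 1).
v_1 = A·v_0 = (8, 0).
v_2 = A·v_1 = (3, 3).
v_3 = A·v_2 = (5, 3).
v_4 = A·v_3 = (3, 1).

v_4 = (3, 1)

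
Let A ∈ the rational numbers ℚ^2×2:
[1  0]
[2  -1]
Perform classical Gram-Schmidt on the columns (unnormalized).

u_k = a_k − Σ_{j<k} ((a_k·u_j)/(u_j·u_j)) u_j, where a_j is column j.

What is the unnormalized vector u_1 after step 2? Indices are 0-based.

u_1 = (2/5, -1/5)

Step 1: u_0 = a_0 = (1, 2).
Step 2: u_1 = a_1 − (-2/5)·u_0 = (2/5, -1/5).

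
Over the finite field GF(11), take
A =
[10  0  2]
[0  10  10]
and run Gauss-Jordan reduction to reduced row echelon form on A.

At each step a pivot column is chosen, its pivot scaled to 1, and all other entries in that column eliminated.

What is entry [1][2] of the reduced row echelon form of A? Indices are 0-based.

[1] R0 /= 10  ⇒  (1, 0, 9)
[2] R1 /= 10  ⇒  (0, 1, 1)

M[1][2] = 1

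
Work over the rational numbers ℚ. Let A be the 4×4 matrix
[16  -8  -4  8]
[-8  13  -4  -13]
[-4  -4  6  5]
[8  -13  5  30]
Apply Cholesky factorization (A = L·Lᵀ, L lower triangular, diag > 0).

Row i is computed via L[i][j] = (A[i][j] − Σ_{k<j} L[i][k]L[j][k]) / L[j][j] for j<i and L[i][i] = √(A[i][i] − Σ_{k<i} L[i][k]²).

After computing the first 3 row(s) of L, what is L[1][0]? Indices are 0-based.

L[1][0] = -2

Step 1: L[0][0] = √(16) = 4.
  L[1][0] = (-8) / L[0][0] = -2.
Step 2: L[1][1] = √(9) = 3.
  L[2][0] = (-4) / L[0][0] = -1.
  L[2][1] = (-6) / L[1][1] = -2.
Step 3: L[2][2] = √(1) = 1.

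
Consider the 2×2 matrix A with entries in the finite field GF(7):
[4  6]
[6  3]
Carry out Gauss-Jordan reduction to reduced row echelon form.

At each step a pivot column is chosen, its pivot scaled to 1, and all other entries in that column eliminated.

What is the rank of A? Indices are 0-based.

rank = 2

step 1: normalize row 0 (÷4) = (1, 5)
  row 1: subtract 6×row0 = (0, 1)
step 2: normalize row 1 (÷1) = (0, 1)
  row 0: subtract 5×row1 = (1, 0)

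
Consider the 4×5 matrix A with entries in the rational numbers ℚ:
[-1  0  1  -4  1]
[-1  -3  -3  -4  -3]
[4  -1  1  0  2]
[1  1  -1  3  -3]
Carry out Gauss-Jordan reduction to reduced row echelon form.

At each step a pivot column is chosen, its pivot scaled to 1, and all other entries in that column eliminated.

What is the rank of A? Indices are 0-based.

pivot(0,0)=-1: scale R0 → (1, 0, -1, 4, -1)
  clear (1,0): R1 −= (-1)R0 → (0, -3, -4, 0, -4)
  clear (2,0): R2 −= (4)R0 → (0, -1, 5, -16, 6)
  clear (3,0): R3 −= (1)R0 → (0, 1, 0, -1, -2)
pivot(1,1)=-3: scale R1 → (0, 1, 4/3, 0, 4/3)
  clear (2,1): R2 −= (-1)R1 → (0, 0, 19/3, -16, 22/3)
  clear (3,1): R3 −= (1)R1 → (0, 0, -4/3, -1, -10/3)
pivot(2,2)=19/3: scale R2 → (0, 0, 1, -48/19, 22/19)
  clear (0,2): R0 −= (-1)R2 → (1, 0, 0, 28/19, 3/19)
  clear (1,2): R1 −= (4/3)R2 → (0, 1, 0, 64/19, -4/19)
  clear (3,2): R3 −= (-4/3)R2 → (0, 0, 0, -83/19, -34/19)
pivot(3,3)=-83/19: scale R3 → (0, 0, 0, 1, 34/83)
  clear (0,3): R0 −= (28/19)R3 → (1, 0, 0, 0, -37/83)
  clear (1,3): R1 −= (64/19)R3 → (0, 1, 0, 0, -132/83)
  clear (2,3): R2 −= (-48/19)R3 → (0, 0, 1, 0, 182/83)

rank = 4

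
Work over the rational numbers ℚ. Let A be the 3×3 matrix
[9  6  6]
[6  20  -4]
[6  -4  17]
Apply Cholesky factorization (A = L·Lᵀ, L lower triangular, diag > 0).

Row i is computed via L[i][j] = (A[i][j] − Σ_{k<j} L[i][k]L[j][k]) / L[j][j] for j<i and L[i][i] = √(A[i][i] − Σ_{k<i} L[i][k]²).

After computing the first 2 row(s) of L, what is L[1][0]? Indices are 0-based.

L[1][0] = 2

Step 1: L[0][0] = √(9) = 3.
  L[1][0] = (6) / L[0][0] = 2.
Step 2: L[1][1] = √(16) = 4.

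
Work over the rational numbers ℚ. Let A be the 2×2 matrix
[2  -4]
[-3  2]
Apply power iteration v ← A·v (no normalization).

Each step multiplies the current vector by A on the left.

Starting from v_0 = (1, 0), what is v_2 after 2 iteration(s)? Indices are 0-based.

v_0 = (1, 0).
v_1 = A·v_0 = (2, -3).
v_2 = A·v_1 = (16, -12).

v_2 = (16, -12)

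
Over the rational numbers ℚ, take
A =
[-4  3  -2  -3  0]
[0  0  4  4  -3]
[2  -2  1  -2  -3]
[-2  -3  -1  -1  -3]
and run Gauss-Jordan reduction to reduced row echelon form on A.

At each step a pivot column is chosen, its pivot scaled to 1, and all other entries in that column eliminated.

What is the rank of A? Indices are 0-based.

rank = 4

[1] R0 /= -4  ⇒  (1, -3/4, 1/2, 3/4, 0)
     R2 -= 2·R0  ⇒  (0, -1/2, 0, -7/2, -3)
     R3 -= -2·R0  ⇒  (0, -9/2, 0, 1/2, -3)
[2] R1 <-> R2
[2] R1 /= -1/2  ⇒  (0, 1, 0, 7, 6)
     R0 -= -3/4·R1  ⇒  (1, 0, 1/2, 6, 9/2)
     R3 -= -9/2·R1  ⇒  (0, 0, 0, 32, 24)
[3] R2 /= 4  ⇒  (0, 0, 1, 1, -3/4)
     R0 -= 1/2·R2  ⇒  (1, 0, 0, 11/2, 39/8)
[4] R3 /= 32  ⇒  (0, 0, 0, 1, 3/4)
     R0 -= 11/2·R3  ⇒  (1, 0, 0, 0, 3/4)
     R1 -= 7·R3  ⇒  (0, 1, 0, 0, 3/4)
     R2 -= 1·R3  ⇒  (0, 0, 1, 0, -3/2)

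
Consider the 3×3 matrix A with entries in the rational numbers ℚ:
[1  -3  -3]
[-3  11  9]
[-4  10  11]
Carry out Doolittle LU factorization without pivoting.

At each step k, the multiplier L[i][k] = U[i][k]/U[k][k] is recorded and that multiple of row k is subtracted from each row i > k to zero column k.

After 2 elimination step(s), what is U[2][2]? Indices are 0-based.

U[2][2] = -1

[col 0] pivot 1
  R1 -= -3*R0 → (0, 2, 0)  (L[1][0] := -3)
  R2 -= -4*R0 → (0, -2, -1)  (L[2][0] := -4)
[col 1] pivot 2
  R2 -= -1*R1 → (0, 0, -1)  (L[2][1] := -1)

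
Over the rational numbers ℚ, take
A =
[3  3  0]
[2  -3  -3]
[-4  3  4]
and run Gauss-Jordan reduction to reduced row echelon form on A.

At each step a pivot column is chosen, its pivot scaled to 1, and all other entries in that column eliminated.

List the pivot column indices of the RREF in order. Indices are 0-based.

pivot(0,0)=3: scale R0 → (1, 1, 0)
  clear (1,0): R1 −= (2)R0 → (0, -5, -3)
  clear (2,0): R2 −= (-4)R0 → (0, 7, 4)
pivot(1,1)=-5: scale R1 → (0, 1, 3/5)
  clear (0,1): R0 −= (1)R1 → (1, 0, -3/5)
  clear (2,1): R2 −= (7)R1 → (0, 0, -1/5)
pivot(2,2)=-1/5: scale R2 → (0, 0, 1)
  clear (0,2): R0 −= (-3/5)R2 → (1, 0, 0)
  clear (1,2): R1 −= (3/5)R2 → (0, 1, 0)

pivot columns: 0, 1, 2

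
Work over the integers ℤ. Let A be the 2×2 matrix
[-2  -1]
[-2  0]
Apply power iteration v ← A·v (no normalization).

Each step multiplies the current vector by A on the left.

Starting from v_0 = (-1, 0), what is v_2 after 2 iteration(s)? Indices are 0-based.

v_2 = (-6, -4)

v_0 = (-1, 0).
v_1 = A·v_0 = (2, 2).
v_2 = A·v_1 = (-6, -4).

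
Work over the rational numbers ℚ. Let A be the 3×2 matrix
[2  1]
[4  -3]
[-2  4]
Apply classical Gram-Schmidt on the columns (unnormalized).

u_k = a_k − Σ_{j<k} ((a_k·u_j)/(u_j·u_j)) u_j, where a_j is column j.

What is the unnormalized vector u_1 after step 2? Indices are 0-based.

u_1 = (5/2, 0, 5/2)

Step 1: u_0 = a_0 = (2, 4, -2).
Step 2: u_1 = a_1 − (-3/4)·u_0 = (5/2, 0, 5/2).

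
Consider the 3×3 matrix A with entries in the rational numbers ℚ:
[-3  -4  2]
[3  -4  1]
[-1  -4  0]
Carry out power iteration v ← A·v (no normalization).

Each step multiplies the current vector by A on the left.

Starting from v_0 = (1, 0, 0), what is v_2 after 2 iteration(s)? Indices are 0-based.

v_2 = (-5, -22, -9)

v_0 = (1, 0, 0).
v_1 = A·v_0 = (-3, 3, -1).
v_2 = A·v_1 = (-5, -22, -9).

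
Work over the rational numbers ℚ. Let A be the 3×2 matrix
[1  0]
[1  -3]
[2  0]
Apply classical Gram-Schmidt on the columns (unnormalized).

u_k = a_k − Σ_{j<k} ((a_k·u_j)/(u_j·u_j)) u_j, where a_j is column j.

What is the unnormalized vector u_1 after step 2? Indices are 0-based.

Step 1: u_0 = a_0 = (1, 1, 2).
Step 2: u_1 = a_1 − (-1/2)·u_0 = (1/2, -5/2, 1).

u_1 = (1/2, -5/2, 1)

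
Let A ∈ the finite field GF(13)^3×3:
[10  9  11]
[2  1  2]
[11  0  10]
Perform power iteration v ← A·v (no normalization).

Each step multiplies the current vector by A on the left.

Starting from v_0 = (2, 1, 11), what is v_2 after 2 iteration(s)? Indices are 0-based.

v_2 = (10, 6, 6)

v_0 = (2, 1, 11).
v_1 = A·v_0 = (7, 1, 2).
v_2 = A·v_1 = (10, 6, 6).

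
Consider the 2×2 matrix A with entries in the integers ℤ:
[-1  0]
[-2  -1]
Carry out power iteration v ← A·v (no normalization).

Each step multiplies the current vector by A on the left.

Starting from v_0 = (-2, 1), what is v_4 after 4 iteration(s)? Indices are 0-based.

v_0 = (-2, 1).
v_1 = A·v_0 = (2, 3).
v_2 = A·v_1 = (-2, -7).
v_3 = A·v_2 = (2, 11).
v_4 = A·v_3 = (-2, -15).

v_4 = (-2, -15)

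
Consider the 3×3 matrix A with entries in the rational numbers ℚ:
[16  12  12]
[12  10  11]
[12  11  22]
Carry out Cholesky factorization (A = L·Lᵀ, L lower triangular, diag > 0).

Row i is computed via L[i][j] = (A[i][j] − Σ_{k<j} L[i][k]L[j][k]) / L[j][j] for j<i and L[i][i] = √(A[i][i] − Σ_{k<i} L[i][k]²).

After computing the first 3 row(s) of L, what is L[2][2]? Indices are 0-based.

L[2][2] = 3

Step 1: L[0][0] = √(16) = 4.
  L[1][0] = (12) / L[0][0] = 3.
Step 2: L[1][1] = √(1) = 1.
  L[2][0] = (12) / L[0][0] = 3.
  L[2][1] = (2) / L[1][1] = 2.
Step 3: L[2][2] = √(9) = 3.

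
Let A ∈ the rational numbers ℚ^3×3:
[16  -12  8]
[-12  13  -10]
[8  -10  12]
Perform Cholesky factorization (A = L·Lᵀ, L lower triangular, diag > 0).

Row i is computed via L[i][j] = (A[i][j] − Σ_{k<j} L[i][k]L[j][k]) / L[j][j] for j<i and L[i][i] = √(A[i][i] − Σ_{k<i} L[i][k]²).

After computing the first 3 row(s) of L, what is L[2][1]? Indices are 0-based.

L[2][1] = -2

Step 1: L[0][0] = √(16) = 4.
  L[1][0] = (-12) / L[0][0] = -3.
Step 2: L[1][1] = √(4) = 2.
  L[2][0] = (8) / L[0][0] = 2.
  L[2][1] = (-4) / L[1][1] = -2.
Step 3: L[2][2] = √(4) = 2.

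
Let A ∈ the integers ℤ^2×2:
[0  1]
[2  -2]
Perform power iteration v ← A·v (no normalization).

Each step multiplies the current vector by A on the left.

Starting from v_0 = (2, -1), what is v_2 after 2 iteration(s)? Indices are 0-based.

v_0 = (2, -1).
v_1 = A·v_0 = (-1, 6).
v_2 = A·v_1 = (6, -14).

v_2 = (6, -14)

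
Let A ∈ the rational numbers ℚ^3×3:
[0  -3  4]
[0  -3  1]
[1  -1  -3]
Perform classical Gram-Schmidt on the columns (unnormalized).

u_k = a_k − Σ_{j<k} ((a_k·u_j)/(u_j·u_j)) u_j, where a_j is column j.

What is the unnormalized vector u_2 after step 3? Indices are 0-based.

u_2 = (3/2, -3/2, 0)

Step 1: u_0 = a_0 = (0, 0, 1).
Step 2: u_1 = a_1 − (-1)·u_0 = (-3, -3, 0).
Step 3: u_2 = a_2 − (-3)·u_0 − (-5/6)·u_1 = (3/2, -3/2, 0).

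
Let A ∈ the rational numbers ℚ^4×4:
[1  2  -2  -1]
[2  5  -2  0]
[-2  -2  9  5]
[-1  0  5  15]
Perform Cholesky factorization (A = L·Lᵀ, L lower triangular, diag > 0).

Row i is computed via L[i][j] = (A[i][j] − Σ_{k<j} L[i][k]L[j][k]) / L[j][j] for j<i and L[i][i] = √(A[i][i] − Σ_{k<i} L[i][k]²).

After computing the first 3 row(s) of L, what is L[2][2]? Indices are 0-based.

Step 1: L[0][0] = √(1) = 1.
  L[1][0] = (2) / L[0][0] = 2.
Step 2: L[1][1] = √(1) = 1.
  L[2][0] = (-2) / L[0][0] = -2.
  L[2][1] = (2) / L[1][1] = 2.
Step 3: L[2][2] = √(1) = 1.

L[2][2] = 1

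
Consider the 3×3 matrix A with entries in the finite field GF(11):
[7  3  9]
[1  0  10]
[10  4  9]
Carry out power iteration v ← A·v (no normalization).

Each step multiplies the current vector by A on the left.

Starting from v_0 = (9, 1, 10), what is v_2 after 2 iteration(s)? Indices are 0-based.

v_2 = (6, 5, 0)

v_0 = (9, 1, 10).
v_1 = A·v_0 = (2, 10, 8).
v_2 = A·v_1 = (6, 5, 0).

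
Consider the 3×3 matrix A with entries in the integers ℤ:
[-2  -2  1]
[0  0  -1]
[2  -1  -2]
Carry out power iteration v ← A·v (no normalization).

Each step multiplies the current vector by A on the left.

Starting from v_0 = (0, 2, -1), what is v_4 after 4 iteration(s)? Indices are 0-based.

v_0 = (0, 2, -1).
v_1 = A·v_0 = (-5, 1, 0).
v_2 = A·v_1 = (8, 0, -11).
v_3 = A·v_2 = (-27, 11, 38).
v_4 = A·v_3 = (70, -38, -141).

v_4 = (70, -38, -141)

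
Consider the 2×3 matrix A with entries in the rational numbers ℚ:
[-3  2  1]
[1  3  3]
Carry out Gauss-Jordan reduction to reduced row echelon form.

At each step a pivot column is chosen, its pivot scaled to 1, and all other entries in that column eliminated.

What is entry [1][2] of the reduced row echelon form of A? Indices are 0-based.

M[1][2] = 10/11

pivot(0,0)=-3: scale R0 → (1, -2/3, -1/3)
  clear (1,0): R1 −= (1)R0 → (0, 11/3, 10/3)
pivot(1,1)=11/3: scale R1 → (0, 1, 10/11)
  clear (0,1): R0 −= (-2/3)R1 → (1, 0, 3/11)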